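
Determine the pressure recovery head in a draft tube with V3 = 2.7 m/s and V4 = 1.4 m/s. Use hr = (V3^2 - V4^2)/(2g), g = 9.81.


hr = (2.7^2 - 1.4^2) / (2*9.81) = 0.2717 m


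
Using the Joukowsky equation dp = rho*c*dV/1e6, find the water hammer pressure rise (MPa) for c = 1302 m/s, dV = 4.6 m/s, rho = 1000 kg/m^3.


dp = 1000 * 1302 * 4.6 / 1e6 = 5.9892 MPa


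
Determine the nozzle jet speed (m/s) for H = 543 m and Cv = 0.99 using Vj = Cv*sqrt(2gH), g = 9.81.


Vj = 0.99 * sqrt(2*9.81*543) = 102.1844 m/s


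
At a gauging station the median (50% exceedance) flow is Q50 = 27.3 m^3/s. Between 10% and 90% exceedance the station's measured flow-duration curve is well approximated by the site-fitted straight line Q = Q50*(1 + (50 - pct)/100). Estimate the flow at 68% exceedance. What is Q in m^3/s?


Q = 27.3 * (1 + (50 - 68)/100) = 22.3860 m^3/s


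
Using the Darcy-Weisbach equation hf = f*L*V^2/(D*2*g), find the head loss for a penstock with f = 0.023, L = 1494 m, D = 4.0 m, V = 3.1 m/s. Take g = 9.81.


hf = 0.023 * 1494 * 3.1^2 / (4.0 * 2 * 9.81) = 4.2077 m


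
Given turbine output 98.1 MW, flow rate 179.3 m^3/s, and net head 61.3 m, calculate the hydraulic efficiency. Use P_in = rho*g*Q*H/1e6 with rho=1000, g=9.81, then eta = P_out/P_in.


P_in = 1000 * 9.81 * 179.3 * 61.3 / 1e6 = 107.8226 MW
eta = 98.1 / 107.8226 = 0.9098


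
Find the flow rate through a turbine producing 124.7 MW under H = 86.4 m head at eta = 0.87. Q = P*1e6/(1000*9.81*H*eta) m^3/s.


Q = 124.7 * 1e6 / (1000 * 9.81 * 86.4 * 0.87) = 169.1081 m^3/s


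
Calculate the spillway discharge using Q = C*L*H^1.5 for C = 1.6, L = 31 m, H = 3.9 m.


Q = 1.6 * 31 * 3.9^1.5 = 382.0134 m^3/s


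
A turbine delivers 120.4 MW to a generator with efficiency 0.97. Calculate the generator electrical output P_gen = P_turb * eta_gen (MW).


P_gen = 120.4 * 0.97 = 116.7880 MW


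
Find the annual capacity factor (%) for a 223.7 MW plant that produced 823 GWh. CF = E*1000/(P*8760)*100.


CF = 823 * 1000 / (223.7 * 8760) * 100 = 41.9981 %


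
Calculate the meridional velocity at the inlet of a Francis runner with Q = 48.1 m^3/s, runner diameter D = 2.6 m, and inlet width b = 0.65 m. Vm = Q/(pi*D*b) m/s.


Vm = 48.1 / (pi * 2.6 * 0.65) = 9.0596 m/s


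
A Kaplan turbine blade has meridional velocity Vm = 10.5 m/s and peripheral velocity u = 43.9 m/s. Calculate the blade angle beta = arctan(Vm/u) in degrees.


beta = arctan(10.5 / 43.9) = 13.4513 degrees


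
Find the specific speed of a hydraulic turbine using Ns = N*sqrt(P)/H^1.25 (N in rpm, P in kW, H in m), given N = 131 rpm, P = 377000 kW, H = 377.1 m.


Ns = 131 * 377000^0.5 / 377.1^1.25 = 48.4029


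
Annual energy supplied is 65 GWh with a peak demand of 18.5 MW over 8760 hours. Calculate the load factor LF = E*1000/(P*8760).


LF = 65 * 1000 / (18.5 * 8760) = 0.4011


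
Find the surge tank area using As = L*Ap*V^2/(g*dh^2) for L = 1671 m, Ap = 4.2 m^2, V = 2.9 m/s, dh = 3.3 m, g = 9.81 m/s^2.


As = 1671 * 4.2 * 2.9^2 / (9.81 * 3.3^2) = 552.4905 m^2


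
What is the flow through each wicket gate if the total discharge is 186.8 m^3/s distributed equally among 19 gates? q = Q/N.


q = 186.8 / 19 = 9.8316 m^3/s


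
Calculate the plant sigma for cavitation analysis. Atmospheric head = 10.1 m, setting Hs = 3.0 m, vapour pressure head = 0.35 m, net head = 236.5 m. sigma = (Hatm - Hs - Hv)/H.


sigma = (10.1 - 3.0 - 0.35) / 236.5 = 0.0285


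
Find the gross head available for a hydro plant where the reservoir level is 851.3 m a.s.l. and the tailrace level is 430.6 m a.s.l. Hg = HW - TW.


Hg = 851.3 - 430.6 = 420.7000 m


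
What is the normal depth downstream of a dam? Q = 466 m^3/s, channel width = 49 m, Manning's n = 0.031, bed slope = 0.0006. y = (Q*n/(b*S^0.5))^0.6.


y = (466 * 0.031 / (49 * 0.0006^0.5))^0.6 = 4.4492 m


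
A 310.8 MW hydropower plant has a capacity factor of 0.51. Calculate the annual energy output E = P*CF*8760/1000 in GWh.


E = 310.8 * 0.51 * 8760 / 1000 = 1388.5301 GWh


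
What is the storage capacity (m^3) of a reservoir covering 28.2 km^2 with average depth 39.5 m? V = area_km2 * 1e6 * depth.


V = 28.2 * 1e6 * 39.5 = 1.1139e+09 m^3


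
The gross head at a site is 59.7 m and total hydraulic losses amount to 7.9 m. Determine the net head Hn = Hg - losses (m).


Hn = 59.7 - 7.9 = 51.8000 m


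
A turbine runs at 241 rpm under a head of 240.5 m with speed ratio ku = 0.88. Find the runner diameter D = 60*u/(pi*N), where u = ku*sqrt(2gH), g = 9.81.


u = 0.88 * sqrt(2*9.81*240.5) = 60.4491 m/s
D = 60 * 60.4491 / (pi * 241) = 4.7904 m


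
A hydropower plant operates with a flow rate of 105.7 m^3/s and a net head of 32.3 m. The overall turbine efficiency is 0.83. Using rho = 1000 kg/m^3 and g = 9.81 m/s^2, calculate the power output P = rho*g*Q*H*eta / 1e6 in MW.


P = 1000 * 9.81 * 105.7 * 32.3 * 0.83 / 1e6 = 27.7987 MW


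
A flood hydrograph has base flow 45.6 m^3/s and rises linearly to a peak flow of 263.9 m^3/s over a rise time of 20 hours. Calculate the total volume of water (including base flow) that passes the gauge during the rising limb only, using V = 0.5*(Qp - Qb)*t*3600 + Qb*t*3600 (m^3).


V = 0.5*(263.9 - 45.6)*20*3600 + 45.6*20*3600 = 1.1142e+07 m^3


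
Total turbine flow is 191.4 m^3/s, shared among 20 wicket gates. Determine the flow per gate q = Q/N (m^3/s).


q = 191.4 / 20 = 9.5700 m^3/s


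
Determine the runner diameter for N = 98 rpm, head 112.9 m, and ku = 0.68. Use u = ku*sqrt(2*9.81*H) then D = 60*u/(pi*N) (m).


u = 0.68 * sqrt(2*9.81*112.9) = 32.0041 m/s
D = 60 * 32.0041 / (pi * 98) = 6.2371 m


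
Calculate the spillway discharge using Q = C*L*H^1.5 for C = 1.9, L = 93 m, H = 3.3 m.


Q = 1.9 * 93 * 3.3^1.5 = 1059.2719 m^3/s


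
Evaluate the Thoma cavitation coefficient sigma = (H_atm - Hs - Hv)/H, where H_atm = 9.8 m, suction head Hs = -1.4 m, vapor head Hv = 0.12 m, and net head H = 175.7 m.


sigma = (9.8 - (-1.4) - 0.12) / 175.7 = 0.0631


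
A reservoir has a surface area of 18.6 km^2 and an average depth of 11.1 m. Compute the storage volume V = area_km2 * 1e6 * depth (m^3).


V = 18.6 * 1e6 * 11.1 = 2.0646e+08 m^3


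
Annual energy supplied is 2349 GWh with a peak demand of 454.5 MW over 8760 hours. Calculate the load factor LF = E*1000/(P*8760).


LF = 2349 * 1000 / (454.5 * 8760) = 0.5900


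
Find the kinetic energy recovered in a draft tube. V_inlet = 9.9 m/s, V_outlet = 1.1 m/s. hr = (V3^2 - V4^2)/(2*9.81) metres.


hr = (9.9^2 - 1.1^2) / (2*9.81) = 4.9337 m


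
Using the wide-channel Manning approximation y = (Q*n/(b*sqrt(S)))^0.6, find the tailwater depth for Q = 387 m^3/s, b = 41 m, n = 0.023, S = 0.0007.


y = (387 * 0.023 / (41 * 0.0007^0.5))^0.6 = 3.5356 m


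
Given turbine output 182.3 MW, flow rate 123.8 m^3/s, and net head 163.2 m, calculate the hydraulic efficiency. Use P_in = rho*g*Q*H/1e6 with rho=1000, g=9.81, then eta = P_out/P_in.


P_in = 1000 * 9.81 * 123.8 * 163.2 / 1e6 = 198.2028 MW
eta = 182.3 / 198.2028 = 0.9198


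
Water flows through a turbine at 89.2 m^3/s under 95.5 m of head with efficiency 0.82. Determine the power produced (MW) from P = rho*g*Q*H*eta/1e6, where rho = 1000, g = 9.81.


P = 1000 * 9.81 * 89.2 * 95.5 * 0.82 / 1e6 = 68.5253 MW


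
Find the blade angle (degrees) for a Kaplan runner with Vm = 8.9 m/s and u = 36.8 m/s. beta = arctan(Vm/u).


beta = arctan(8.9 / 36.8) = 13.5958 degrees


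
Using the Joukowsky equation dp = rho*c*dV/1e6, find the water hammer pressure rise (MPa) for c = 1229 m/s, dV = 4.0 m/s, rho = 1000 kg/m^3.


dp = 1000 * 1229 * 4.0 / 1e6 = 4.9160 MPa


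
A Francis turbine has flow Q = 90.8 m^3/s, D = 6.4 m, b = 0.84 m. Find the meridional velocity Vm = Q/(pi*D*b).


Vm = 90.8 / (pi * 6.4 * 0.84) = 5.3762 m/s


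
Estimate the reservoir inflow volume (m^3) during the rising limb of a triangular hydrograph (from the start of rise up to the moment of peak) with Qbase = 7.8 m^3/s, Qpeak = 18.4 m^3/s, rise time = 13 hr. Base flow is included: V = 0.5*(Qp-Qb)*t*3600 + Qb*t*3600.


V = 0.5*(18.4 - 7.8)*13*3600 + 7.8*13*3600 = 613080.0000 m^3


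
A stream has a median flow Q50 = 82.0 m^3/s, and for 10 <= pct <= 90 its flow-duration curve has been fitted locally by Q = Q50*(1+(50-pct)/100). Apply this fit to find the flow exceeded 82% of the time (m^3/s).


Q = 82.0 * (1 + (50 - 82)/100) = 55.7600 m^3/s


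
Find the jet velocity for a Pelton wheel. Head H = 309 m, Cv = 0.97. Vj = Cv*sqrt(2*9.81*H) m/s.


Vj = 0.97 * sqrt(2*9.81*309) = 75.5267 m/s


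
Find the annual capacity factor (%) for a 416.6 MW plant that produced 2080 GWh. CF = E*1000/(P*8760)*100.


CF = 2080 * 1000 / (416.6 * 8760) * 100 = 56.9954 %


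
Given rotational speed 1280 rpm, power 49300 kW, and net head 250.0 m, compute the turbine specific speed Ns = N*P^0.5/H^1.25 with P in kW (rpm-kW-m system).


Ns = 1280 * 49300^0.5 / 250.0^1.25 = 285.8962


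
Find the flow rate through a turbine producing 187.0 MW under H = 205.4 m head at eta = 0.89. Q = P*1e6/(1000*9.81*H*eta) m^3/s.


Q = 187.0 * 1e6 / (1000 * 9.81 * 205.4 * 0.89) = 104.2755 m^3/s


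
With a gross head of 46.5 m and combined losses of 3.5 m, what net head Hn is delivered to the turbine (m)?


Hn = 46.5 - 3.5 = 43.0000 m


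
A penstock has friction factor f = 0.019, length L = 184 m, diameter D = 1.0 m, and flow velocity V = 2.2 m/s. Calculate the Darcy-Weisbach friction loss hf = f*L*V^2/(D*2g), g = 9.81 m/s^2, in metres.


hf = 0.019 * 184 * 2.2^2 / (1.0 * 2 * 9.81) = 0.8624 m


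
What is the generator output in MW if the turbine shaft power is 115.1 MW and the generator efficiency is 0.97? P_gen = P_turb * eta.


P_gen = 115.1 * 0.97 = 111.6470 MW


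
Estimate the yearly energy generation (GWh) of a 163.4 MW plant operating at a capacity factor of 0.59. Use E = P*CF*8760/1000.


E = 163.4 * 0.59 * 8760 / 1000 = 844.5166 GWh


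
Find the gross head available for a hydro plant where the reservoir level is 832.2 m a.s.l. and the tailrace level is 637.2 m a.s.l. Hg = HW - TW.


Hg = 832.2 - 637.2 = 195.0000 m


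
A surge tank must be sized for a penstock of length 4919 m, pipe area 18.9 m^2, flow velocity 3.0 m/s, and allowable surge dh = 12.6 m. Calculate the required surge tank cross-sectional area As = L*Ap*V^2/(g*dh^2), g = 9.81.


As = 4919 * 18.9 * 3.0^2 / (9.81 * 12.6^2) = 537.2433 m^2


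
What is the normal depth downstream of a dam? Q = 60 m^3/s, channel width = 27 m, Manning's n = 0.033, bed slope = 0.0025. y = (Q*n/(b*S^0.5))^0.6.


y = (60 * 0.033 / (27 * 0.0025^0.5))^0.6 = 1.2583 m


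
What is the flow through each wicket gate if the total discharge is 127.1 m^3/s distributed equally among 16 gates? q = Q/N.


q = 127.1 / 16 = 7.9437 m^3/s


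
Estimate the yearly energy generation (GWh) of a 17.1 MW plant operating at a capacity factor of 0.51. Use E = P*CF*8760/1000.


E = 17.1 * 0.51 * 8760 / 1000 = 76.3960 GWh


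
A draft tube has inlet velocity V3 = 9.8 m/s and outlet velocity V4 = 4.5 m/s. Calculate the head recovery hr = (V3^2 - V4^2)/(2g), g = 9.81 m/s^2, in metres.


hr = (9.8^2 - 4.5^2) / (2*9.81) = 3.8629 m


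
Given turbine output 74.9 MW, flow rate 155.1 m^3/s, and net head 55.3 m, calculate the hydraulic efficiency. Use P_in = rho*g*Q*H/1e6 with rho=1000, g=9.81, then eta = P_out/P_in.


P_in = 1000 * 9.81 * 155.1 * 55.3 / 1e6 = 84.1407 MW
eta = 74.9 / 84.1407 = 0.8902


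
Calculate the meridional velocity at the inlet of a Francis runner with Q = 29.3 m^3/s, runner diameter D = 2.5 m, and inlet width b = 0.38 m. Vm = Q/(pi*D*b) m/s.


Vm = 29.3 / (pi * 2.5 * 0.38) = 9.8173 m/s


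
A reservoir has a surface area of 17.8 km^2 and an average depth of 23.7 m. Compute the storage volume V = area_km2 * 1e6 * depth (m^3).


V = 17.8 * 1e6 * 23.7 = 4.2186e+08 m^3


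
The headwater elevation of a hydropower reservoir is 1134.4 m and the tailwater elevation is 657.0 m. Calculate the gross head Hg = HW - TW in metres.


Hg = 1134.4 - 657.0 = 477.4000 m


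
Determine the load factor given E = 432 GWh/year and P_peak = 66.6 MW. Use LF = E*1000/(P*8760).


LF = 432 * 1000 / (66.6 * 8760) = 0.7405


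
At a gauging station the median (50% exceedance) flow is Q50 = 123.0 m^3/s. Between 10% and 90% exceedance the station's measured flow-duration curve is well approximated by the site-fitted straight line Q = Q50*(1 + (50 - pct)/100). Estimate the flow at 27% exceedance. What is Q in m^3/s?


Q = 123.0 * (1 + (50 - 27)/100) = 151.2900 m^3/s


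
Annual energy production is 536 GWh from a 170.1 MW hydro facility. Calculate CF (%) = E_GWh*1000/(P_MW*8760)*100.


CF = 536 * 1000 / (170.1 * 8760) * 100 = 35.9713 %


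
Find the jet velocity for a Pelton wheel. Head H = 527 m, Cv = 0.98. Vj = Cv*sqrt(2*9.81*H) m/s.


Vj = 0.98 * sqrt(2*9.81*527) = 99.6508 m/s


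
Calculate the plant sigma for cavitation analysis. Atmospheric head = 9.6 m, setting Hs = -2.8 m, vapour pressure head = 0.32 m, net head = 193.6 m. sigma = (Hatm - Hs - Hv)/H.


sigma = (9.6 - (-2.8) - 0.32) / 193.6 = 0.0624


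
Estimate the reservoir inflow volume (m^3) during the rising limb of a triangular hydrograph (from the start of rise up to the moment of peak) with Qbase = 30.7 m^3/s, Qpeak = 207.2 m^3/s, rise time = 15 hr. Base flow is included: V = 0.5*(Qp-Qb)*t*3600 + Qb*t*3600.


V = 0.5*(207.2 - 30.7)*15*3600 + 30.7*15*3600 = 6.4233e+06 m^3


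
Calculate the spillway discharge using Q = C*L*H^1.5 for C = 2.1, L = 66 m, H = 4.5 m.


Q = 2.1 * 66 * 4.5^1.5 = 1323.0675 m^3/s


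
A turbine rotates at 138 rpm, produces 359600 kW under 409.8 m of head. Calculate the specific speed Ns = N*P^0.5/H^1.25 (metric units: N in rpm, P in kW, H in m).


Ns = 138 * 359600^0.5 / 409.8^1.25 = 44.8822


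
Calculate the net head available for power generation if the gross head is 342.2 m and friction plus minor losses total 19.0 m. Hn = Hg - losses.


Hn = 342.2 - 19.0 = 323.2000 m


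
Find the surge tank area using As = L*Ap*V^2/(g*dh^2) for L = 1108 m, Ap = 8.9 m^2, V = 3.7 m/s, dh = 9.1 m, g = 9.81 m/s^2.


As = 1108 * 8.9 * 3.7^2 / (9.81 * 9.1^2) = 166.1810 m^2


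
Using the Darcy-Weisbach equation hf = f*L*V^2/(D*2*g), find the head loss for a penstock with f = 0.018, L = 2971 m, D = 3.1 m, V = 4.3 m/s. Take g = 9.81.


hf = 0.018 * 2971 * 4.3^2 / (3.1 * 2 * 9.81) = 16.2574 m


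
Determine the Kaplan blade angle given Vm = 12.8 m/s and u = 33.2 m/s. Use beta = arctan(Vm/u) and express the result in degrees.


beta = arctan(12.8 / 33.2) = 21.0838 degrees


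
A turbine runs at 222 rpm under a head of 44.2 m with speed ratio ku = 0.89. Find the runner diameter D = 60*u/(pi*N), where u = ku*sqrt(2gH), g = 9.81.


u = 0.89 * sqrt(2*9.81*44.2) = 26.2090 m/s
D = 60 * 26.2090 / (pi * 222) = 2.2548 m


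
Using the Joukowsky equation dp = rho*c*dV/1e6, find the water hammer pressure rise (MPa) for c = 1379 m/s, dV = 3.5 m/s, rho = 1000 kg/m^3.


dp = 1000 * 1379 * 3.5 / 1e6 = 4.8265 MPa


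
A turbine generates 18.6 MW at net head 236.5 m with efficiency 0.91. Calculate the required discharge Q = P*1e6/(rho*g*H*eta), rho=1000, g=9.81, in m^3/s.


Q = 18.6 * 1e6 / (1000 * 9.81 * 236.5 * 0.91) = 8.8099 m^3/s


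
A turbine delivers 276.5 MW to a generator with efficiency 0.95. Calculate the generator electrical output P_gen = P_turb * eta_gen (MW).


P_gen = 276.5 * 0.95 = 262.6750 MW


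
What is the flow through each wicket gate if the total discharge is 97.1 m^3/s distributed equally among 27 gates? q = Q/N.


q = 97.1 / 27 = 3.5963 m^3/s


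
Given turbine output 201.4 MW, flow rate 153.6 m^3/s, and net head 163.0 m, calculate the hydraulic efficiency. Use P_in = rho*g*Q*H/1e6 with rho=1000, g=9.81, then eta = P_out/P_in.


P_in = 1000 * 9.81 * 153.6 * 163.0 / 1e6 = 245.6110 MW
eta = 201.4 / 245.6110 = 0.8200


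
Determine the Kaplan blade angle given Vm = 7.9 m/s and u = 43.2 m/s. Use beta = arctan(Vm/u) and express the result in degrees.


beta = arctan(7.9 / 43.2) = 10.3632 degrees


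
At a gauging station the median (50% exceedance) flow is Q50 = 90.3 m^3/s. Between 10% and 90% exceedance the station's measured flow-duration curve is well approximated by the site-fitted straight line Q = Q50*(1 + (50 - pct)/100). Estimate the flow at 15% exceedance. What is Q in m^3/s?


Q = 90.3 * (1 + (50 - 15)/100) = 121.9050 m^3/s


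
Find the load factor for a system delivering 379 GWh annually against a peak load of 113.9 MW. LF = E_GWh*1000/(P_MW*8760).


LF = 379 * 1000 / (113.9 * 8760) = 0.3798


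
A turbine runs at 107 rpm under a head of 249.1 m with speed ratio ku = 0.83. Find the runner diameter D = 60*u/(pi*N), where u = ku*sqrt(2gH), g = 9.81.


u = 0.83 * sqrt(2*9.81*249.1) = 58.0249 m/s
D = 60 * 58.0249 / (pi * 107) = 10.3570 m


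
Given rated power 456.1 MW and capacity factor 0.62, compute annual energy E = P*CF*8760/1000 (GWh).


E = 456.1 * 0.62 * 8760 / 1000 = 2477.1703 GWh


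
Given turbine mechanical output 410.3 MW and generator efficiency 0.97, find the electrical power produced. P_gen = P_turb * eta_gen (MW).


P_gen = 410.3 * 0.97 = 397.9910 MW


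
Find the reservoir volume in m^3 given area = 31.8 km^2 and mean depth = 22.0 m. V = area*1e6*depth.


V = 31.8 * 1e6 * 22.0 = 6.9960e+08 m^3


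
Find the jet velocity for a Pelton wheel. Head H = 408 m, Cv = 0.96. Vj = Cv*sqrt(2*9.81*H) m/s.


Vj = 0.96 * sqrt(2*9.81*408) = 85.8916 m/s


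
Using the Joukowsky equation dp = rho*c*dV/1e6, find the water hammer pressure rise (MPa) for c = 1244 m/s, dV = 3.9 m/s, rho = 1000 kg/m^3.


dp = 1000 * 1244 * 3.9 / 1e6 = 4.8516 MPa


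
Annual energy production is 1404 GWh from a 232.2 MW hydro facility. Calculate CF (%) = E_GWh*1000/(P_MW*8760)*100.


CF = 1404 * 1000 / (232.2 * 8760) * 100 = 69.0241 %


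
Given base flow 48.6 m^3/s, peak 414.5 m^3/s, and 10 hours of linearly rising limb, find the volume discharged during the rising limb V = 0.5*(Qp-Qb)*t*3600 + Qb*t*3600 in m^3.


V = 0.5*(414.5 - 48.6)*10*3600 + 48.6*10*3600 = 8.3358e+06 m^3


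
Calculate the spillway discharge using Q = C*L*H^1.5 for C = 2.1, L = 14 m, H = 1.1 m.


Q = 2.1 * 14 * 1.1^1.5 = 33.9185 m^3/s


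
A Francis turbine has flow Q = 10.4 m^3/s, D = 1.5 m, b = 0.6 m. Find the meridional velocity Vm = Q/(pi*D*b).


Vm = 10.4 / (pi * 1.5 * 0.6) = 3.6782 m/s


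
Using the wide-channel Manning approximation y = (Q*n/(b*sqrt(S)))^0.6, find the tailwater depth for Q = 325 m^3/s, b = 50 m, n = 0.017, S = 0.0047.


y = (325 * 0.017 / (50 * 0.0047^0.5))^0.6 = 1.3316 m


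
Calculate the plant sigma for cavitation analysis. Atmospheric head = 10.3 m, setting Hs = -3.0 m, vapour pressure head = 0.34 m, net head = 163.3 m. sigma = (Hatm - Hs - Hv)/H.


sigma = (10.3 - (-3.0) - 0.34) / 163.3 = 0.0794


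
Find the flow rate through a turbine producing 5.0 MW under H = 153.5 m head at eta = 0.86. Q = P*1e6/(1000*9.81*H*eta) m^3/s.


Q = 5.0 * 1e6 / (1000 * 9.81 * 153.5 * 0.86) = 3.8609 m^3/s


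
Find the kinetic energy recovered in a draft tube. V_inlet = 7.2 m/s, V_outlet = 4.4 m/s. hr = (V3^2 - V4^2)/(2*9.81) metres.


hr = (7.2^2 - 4.4^2) / (2*9.81) = 1.6555 m


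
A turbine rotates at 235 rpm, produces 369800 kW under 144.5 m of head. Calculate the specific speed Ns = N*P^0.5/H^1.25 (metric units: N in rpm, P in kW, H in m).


Ns = 235 * 369800^0.5 / 144.5^1.25 = 285.2440


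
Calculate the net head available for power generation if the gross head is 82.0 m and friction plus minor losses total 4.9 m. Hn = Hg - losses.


Hn = 82.0 - 4.9 = 77.1000 m


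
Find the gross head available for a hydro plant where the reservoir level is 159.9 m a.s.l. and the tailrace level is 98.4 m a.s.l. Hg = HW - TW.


Hg = 159.9 - 98.4 = 61.5000 m


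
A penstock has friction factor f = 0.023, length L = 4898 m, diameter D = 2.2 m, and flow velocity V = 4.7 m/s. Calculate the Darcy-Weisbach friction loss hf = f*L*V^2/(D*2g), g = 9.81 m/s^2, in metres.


hf = 0.023 * 4898 * 4.7^2 / (2.2 * 2 * 9.81) = 57.6528 m


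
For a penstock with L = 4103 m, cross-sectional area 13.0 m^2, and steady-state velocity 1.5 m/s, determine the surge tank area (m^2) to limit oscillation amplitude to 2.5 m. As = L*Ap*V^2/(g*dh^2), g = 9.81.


As = 4103 * 13.0 * 1.5^2 / (9.81 * 2.5^2) = 1957.3945 m^2


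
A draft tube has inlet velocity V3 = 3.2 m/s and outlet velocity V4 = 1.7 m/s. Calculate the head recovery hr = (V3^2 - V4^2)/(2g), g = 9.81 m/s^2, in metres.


hr = (3.2^2 - 1.7^2) / (2*9.81) = 0.3746 m


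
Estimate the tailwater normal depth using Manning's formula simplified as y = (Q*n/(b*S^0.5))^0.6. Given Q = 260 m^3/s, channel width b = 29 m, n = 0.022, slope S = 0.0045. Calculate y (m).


y = (260 * 0.022 / (29 * 0.0045^0.5))^0.6 = 1.9100 m


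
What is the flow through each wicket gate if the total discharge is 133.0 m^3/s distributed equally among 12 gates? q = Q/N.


q = 133.0 / 12 = 11.0833 m^3/s


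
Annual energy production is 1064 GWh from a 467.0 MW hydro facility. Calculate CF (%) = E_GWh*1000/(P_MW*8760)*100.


CF = 1064 * 1000 / (467.0 * 8760) * 100 = 26.0088 %


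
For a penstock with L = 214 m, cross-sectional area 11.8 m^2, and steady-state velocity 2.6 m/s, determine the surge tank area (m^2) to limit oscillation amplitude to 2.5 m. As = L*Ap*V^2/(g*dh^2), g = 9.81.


As = 214 * 11.8 * 2.6^2 / (9.81 * 2.5^2) = 278.4155 m^2


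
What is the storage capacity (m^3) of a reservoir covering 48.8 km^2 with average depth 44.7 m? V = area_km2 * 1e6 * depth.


V = 48.8 * 1e6 * 44.7 = 2.1814e+09 m^3


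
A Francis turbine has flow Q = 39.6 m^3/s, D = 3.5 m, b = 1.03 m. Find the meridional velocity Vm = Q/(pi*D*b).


Vm = 39.6 / (pi * 3.5 * 1.03) = 3.4966 m/s


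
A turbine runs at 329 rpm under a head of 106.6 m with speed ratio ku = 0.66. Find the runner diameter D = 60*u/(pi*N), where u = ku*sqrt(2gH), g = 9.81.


u = 0.66 * sqrt(2*9.81*106.6) = 30.1837 m/s
D = 60 * 30.1837 / (pi * 329) = 1.7522 m


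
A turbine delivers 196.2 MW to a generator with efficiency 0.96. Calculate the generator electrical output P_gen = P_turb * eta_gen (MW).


P_gen = 196.2 * 0.96 = 188.3520 MW


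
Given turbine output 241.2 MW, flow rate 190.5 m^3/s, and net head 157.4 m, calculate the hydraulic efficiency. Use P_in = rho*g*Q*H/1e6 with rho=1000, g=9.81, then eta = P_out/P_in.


P_in = 1000 * 9.81 * 190.5 * 157.4 / 1e6 = 294.1499 MW
eta = 241.2 / 294.1499 = 0.8200


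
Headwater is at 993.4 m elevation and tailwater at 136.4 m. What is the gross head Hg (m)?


Hg = 993.4 - 136.4 = 857.0000 m


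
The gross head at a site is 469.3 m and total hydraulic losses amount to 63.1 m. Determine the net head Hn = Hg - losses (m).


Hn = 469.3 - 63.1 = 406.2000 m


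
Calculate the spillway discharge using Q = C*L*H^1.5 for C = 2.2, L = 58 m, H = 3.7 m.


Q = 2.2 * 58 * 3.7^1.5 = 908.1410 m^3/s


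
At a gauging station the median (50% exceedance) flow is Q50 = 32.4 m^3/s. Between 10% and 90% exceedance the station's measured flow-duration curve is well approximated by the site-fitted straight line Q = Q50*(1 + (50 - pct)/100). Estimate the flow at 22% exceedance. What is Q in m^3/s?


Q = 32.4 * (1 + (50 - 22)/100) = 41.4720 m^3/s


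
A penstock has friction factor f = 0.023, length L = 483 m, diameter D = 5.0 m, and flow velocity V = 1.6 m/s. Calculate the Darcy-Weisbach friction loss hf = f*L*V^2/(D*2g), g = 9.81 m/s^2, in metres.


hf = 0.023 * 483 * 1.6^2 / (5.0 * 2 * 9.81) = 0.2899 m


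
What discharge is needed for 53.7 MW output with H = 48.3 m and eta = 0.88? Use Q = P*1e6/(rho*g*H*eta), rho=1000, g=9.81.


Q = 53.7 * 1e6 / (1000 * 9.81 * 48.3 * 0.88) = 128.7880 m^3/s


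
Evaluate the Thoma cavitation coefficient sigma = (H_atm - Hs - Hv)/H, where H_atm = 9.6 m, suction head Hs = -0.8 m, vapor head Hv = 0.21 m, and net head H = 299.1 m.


sigma = (9.6 - (-0.8) - 0.21) / 299.1 = 0.0341


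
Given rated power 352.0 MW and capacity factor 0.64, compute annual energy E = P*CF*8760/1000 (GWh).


E = 352.0 * 0.64 * 8760 / 1000 = 1973.4528 GWh


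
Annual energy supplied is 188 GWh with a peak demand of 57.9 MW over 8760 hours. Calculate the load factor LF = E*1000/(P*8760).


LF = 188 * 1000 / (57.9 * 8760) = 0.3707


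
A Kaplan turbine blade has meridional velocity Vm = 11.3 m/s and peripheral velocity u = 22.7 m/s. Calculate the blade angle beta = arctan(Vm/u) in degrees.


beta = arctan(11.3 / 22.7) = 26.4640 degrees


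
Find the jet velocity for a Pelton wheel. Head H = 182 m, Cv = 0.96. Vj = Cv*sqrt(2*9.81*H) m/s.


Vj = 0.96 * sqrt(2*9.81*182) = 57.3662 m/s


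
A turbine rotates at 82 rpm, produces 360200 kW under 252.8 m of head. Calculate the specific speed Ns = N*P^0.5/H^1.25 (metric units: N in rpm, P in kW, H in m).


Ns = 82 * 360200^0.5 / 252.8^1.25 = 48.8219


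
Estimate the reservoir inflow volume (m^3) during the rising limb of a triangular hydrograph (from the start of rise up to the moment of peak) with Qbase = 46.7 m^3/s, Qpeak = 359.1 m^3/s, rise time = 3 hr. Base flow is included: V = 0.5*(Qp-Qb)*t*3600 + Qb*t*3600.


V = 0.5*(359.1 - 46.7)*3*3600 + 46.7*3*3600 = 2.1913e+06 m^3


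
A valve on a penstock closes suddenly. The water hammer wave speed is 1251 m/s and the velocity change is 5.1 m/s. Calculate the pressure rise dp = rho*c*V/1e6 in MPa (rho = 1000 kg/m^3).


dp = 1000 * 1251 * 5.1 / 1e6 = 6.3801 MPa


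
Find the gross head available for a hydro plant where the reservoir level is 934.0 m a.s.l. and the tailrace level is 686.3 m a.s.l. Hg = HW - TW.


Hg = 934.0 - 686.3 = 247.7000 m


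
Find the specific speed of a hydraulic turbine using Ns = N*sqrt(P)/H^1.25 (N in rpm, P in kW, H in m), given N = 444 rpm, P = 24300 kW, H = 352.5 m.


Ns = 444 * 24300^0.5 / 352.5^1.25 = 45.3145


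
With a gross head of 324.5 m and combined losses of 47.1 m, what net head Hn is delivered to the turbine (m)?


Hn = 324.5 - 47.1 = 277.4000 m


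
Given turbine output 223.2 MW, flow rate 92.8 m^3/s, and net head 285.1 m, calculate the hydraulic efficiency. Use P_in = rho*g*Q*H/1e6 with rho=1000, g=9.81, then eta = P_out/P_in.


P_in = 1000 * 9.81 * 92.8 * 285.1 / 1e6 = 259.5459 MW
eta = 223.2 / 259.5459 = 0.8600


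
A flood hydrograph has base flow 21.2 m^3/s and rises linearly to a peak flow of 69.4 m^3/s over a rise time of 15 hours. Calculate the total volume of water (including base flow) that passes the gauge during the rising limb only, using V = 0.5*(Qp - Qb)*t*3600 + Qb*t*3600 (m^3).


V = 0.5*(69.4 - 21.2)*15*3600 + 21.2*15*3600 = 2.4462e+06 m^3


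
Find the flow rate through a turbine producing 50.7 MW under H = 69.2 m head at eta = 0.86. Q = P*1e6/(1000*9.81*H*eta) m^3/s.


Q = 50.7 * 1e6 / (1000 * 9.81 * 69.2 * 0.86) = 86.8429 m^3/s


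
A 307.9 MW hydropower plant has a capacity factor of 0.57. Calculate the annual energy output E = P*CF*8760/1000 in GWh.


E = 307.9 * 0.57 * 8760 / 1000 = 1537.4063 GWh


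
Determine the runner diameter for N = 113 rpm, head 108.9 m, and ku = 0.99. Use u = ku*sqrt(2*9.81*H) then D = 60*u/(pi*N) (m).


u = 0.99 * sqrt(2*9.81*108.9) = 45.7613 m/s
D = 60 * 45.7613 / (pi * 113) = 7.7343 m


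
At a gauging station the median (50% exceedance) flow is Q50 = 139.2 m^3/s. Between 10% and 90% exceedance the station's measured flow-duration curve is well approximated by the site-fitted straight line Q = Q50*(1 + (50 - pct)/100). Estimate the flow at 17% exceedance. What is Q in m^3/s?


Q = 139.2 * (1 + (50 - 17)/100) = 185.1360 m^3/s


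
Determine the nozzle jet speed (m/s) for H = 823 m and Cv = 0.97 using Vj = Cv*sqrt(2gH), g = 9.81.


Vj = 0.97 * sqrt(2*9.81*823) = 123.2597 m/s


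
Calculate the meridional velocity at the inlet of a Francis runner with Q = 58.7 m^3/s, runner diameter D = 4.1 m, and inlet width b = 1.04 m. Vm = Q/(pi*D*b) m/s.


Vm = 58.7 / (pi * 4.1 * 1.04) = 4.3820 m/s


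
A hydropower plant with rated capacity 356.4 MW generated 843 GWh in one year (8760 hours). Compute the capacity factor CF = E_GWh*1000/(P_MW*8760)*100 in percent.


CF = 843 * 1000 / (356.4 * 8760) * 100 = 27.0014 %


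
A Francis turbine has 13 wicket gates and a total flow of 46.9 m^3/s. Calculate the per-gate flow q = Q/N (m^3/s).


q = 46.9 / 13 = 3.6077 m^3/s


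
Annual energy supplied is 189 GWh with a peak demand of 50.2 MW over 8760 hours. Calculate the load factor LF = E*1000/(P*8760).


LF = 189 * 1000 / (50.2 * 8760) = 0.4298


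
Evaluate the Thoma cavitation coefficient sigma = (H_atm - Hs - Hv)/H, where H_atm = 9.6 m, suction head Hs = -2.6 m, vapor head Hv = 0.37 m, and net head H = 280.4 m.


sigma = (9.6 - (-2.6) - 0.37) / 280.4 = 0.0422


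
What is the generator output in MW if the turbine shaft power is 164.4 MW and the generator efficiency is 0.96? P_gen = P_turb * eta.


P_gen = 164.4 * 0.96 = 157.8240 MW


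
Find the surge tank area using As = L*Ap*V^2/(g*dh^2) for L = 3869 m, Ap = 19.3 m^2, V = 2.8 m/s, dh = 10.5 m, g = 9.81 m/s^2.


As = 3869 * 19.3 * 2.8^2 / (9.81 * 10.5^2) = 541.2831 m^2


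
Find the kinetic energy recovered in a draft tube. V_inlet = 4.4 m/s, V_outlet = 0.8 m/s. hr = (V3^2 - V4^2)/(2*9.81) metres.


hr = (4.4^2 - 0.8^2) / (2*9.81) = 0.9541 m


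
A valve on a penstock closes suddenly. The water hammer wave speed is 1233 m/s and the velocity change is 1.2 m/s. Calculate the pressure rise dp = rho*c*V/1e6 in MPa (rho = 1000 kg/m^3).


dp = 1000 * 1233 * 1.2 / 1e6 = 1.4796 MPa


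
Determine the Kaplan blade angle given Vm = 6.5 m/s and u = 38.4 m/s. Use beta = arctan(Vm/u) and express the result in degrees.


beta = arctan(6.5 / 38.4) = 9.6074 degrees


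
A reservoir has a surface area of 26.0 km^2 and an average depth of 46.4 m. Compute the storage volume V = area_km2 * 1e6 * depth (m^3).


V = 26.0 * 1e6 * 46.4 = 1.2064e+09 m^3


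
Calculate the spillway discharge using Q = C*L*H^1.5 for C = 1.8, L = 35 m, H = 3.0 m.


Q = 1.8 * 35 * 3.0^1.5 = 327.3576 m^3/s


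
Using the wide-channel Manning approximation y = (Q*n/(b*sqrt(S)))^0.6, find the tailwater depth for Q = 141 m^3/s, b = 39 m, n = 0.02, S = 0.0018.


y = (141 * 0.02 / (39 * 0.0018^0.5))^0.6 = 1.3770 m


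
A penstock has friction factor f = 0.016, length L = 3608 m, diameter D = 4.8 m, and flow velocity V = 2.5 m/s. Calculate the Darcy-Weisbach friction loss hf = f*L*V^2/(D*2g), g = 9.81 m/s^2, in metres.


hf = 0.016 * 3608 * 2.5^2 / (4.8 * 2 * 9.81) = 3.8311 m


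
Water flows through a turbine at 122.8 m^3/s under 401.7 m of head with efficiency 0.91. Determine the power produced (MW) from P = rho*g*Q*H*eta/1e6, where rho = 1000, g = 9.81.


P = 1000 * 9.81 * 122.8 * 401.7 * 0.91 / 1e6 = 440.3628 MW


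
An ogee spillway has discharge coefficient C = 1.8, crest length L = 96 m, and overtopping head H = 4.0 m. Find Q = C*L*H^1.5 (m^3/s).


Q = 1.8 * 96 * 4.0^1.5 = 1382.4000 m^3/s


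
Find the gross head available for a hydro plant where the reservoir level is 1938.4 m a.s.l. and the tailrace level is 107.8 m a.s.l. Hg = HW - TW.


Hg = 1938.4 - 107.8 = 1830.6000 m


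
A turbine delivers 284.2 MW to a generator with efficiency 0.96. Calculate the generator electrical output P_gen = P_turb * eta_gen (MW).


P_gen = 284.2 * 0.96 = 272.8320 MW


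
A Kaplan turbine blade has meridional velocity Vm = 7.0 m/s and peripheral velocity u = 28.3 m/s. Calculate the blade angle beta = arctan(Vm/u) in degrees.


beta = arctan(7.0 / 28.3) = 13.8932 degrees


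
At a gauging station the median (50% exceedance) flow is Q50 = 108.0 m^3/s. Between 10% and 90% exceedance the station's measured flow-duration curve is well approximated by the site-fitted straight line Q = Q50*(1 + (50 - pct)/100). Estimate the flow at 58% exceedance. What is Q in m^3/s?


Q = 108.0 * (1 + (50 - 58)/100) = 99.3600 m^3/s


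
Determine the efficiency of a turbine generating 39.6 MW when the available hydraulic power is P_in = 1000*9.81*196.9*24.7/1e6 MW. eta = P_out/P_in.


P_in = 1000 * 9.81 * 196.9 * 24.7 / 1e6 = 47.7102 MW
eta = 39.6 / 47.7102 = 0.8300


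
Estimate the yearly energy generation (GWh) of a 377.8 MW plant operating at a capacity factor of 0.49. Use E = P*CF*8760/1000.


E = 377.8 * 0.49 * 8760 / 1000 = 1621.6687 GWh


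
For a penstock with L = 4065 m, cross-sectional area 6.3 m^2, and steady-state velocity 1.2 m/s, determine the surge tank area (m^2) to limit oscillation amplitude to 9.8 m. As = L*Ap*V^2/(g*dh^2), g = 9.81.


As = 4065 * 6.3 * 1.2^2 / (9.81 * 9.8^2) = 39.1419 m^2


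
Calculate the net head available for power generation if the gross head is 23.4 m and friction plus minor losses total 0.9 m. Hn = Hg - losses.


Hn = 23.4 - 0.9 = 22.5000 m


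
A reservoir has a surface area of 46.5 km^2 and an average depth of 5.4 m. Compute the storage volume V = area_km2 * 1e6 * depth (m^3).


V = 46.5 * 1e6 * 5.4 = 2.5110e+08 m^3


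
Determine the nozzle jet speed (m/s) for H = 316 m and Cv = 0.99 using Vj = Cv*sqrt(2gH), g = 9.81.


Vj = 0.99 * sqrt(2*9.81*316) = 77.9522 m/s


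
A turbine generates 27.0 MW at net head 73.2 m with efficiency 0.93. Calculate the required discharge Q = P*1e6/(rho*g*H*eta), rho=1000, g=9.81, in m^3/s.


Q = 27.0 * 1e6 / (1000 * 9.81 * 73.2 * 0.93) = 40.4297 m^3/s


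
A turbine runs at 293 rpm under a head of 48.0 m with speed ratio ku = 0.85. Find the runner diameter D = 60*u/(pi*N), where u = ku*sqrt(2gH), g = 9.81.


u = 0.85 * sqrt(2*9.81*48.0) = 26.0849 m/s
D = 60 * 26.0849 / (pi * 293) = 1.7003 m


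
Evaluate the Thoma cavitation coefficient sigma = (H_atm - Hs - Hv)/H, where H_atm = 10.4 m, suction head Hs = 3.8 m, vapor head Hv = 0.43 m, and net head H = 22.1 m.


sigma = (10.4 - 3.8 - 0.43) / 22.1 = 0.2792


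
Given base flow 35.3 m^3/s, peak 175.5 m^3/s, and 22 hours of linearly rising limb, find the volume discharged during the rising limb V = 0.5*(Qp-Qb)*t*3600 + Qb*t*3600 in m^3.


V = 0.5*(175.5 - 35.3)*22*3600 + 35.3*22*3600 = 8.3477e+06 m^3


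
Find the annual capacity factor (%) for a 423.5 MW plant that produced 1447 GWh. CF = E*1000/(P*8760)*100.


CF = 1447 * 1000 / (423.5 * 8760) * 100 = 39.0042 %


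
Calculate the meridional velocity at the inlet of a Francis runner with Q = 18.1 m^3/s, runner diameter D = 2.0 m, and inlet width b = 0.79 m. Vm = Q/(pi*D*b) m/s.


Vm = 18.1 / (pi * 2.0 * 0.79) = 3.6465 m/s


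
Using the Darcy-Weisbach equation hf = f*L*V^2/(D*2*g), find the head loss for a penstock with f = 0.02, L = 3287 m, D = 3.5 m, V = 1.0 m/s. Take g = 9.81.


hf = 0.02 * 3287 * 1.0^2 / (3.5 * 2 * 9.81) = 0.9573 m


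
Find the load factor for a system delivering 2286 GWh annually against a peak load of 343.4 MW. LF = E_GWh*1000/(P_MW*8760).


LF = 2286 * 1000 / (343.4 * 8760) = 0.7599


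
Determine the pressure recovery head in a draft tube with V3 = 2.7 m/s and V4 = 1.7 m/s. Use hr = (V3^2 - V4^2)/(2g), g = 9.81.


hr = (2.7^2 - 1.7^2) / (2*9.81) = 0.2243 m


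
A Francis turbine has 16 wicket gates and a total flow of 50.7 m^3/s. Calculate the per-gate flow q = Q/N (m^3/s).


q = 50.7 / 16 = 3.1688 m^3/s


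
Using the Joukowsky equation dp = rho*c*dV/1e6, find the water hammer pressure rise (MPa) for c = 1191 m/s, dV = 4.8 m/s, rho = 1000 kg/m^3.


dp = 1000 * 1191 * 4.8 / 1e6 = 5.7168 MPa


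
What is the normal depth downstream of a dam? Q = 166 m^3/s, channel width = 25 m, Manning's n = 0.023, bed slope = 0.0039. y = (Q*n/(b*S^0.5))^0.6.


y = (166 * 0.023 / (25 * 0.0039^0.5))^0.6 = 1.7101 m


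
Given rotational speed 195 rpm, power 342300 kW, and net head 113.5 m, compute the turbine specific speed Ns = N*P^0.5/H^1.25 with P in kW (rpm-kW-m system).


Ns = 195 * 342300^0.5 / 113.5^1.25 = 307.9592


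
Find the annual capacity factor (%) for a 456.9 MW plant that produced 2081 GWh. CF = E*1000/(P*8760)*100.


CF = 2081 * 1000 / (456.9 * 8760) * 100 = 51.9932 %


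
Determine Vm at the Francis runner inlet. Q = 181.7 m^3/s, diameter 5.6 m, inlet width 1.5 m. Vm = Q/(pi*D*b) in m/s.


Vm = 181.7 / (pi * 5.6 * 1.5) = 6.8853 m/s


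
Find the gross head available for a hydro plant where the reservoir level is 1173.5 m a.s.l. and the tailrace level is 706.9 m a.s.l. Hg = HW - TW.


Hg = 1173.5 - 706.9 = 466.6000 m


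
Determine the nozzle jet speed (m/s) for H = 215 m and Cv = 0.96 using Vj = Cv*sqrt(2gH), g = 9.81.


Vj = 0.96 * sqrt(2*9.81*215) = 62.3505 m/s


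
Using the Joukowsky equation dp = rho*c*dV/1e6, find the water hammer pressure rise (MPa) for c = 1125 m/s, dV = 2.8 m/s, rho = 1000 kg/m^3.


dp = 1000 * 1125 * 2.8 / 1e6 = 3.1500 MPa


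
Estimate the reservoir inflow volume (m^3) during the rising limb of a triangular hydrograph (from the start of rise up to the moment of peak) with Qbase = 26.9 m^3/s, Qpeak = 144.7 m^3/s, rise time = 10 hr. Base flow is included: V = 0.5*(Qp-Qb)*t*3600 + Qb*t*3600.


V = 0.5*(144.7 - 26.9)*10*3600 + 26.9*10*3600 = 3.0888e+06 m^3


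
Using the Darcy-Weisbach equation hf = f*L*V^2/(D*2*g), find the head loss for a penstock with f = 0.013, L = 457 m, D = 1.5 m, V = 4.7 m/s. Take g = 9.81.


hf = 0.013 * 457 * 4.7^2 / (1.5 * 2 * 9.81) = 4.4593 m


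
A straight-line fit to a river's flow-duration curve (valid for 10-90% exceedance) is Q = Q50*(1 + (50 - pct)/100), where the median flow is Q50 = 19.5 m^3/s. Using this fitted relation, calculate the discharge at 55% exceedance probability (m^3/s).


Q = 19.5 * (1 + (50 - 55)/100) = 18.5250 m^3/s


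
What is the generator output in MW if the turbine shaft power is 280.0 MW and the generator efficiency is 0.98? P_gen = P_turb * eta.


P_gen = 280.0 * 0.98 = 274.4000 MW


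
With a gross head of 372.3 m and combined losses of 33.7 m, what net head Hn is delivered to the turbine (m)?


Hn = 372.3 - 33.7 = 338.6000 m


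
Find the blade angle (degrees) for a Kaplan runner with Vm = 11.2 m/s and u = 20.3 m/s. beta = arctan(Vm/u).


beta = arctan(11.2 / 20.3) = 28.8866 degrees


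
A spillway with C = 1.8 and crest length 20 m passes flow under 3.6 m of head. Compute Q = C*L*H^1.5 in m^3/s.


Q = 1.8 * 20 * 3.6^1.5 = 245.8987 m^3/s


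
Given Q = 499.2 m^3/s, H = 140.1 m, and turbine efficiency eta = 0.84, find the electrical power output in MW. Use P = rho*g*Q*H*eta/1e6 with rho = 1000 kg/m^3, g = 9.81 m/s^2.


P = 1000 * 9.81 * 499.2 * 140.1 * 0.84 / 1e6 = 576.3164 MW


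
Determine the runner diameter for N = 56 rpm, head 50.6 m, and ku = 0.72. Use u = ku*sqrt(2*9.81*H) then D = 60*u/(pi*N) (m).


u = 0.72 * sqrt(2*9.81*50.6) = 22.6860 m/s
D = 60 * 22.6860 / (pi * 56) = 7.7370 m


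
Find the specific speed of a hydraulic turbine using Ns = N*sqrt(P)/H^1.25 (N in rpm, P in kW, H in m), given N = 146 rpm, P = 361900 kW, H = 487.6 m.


Ns = 146 * 361900^0.5 / 487.6^1.25 = 38.3325


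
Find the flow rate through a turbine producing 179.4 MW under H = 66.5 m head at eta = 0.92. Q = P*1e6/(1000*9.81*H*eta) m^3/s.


Q = 179.4 * 1e6 / (1000 * 9.81 * 66.5 * 0.92) = 298.9124 m^3/s


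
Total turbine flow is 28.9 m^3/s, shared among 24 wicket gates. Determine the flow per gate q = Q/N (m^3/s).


q = 28.9 / 24 = 1.2042 m^3/s
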